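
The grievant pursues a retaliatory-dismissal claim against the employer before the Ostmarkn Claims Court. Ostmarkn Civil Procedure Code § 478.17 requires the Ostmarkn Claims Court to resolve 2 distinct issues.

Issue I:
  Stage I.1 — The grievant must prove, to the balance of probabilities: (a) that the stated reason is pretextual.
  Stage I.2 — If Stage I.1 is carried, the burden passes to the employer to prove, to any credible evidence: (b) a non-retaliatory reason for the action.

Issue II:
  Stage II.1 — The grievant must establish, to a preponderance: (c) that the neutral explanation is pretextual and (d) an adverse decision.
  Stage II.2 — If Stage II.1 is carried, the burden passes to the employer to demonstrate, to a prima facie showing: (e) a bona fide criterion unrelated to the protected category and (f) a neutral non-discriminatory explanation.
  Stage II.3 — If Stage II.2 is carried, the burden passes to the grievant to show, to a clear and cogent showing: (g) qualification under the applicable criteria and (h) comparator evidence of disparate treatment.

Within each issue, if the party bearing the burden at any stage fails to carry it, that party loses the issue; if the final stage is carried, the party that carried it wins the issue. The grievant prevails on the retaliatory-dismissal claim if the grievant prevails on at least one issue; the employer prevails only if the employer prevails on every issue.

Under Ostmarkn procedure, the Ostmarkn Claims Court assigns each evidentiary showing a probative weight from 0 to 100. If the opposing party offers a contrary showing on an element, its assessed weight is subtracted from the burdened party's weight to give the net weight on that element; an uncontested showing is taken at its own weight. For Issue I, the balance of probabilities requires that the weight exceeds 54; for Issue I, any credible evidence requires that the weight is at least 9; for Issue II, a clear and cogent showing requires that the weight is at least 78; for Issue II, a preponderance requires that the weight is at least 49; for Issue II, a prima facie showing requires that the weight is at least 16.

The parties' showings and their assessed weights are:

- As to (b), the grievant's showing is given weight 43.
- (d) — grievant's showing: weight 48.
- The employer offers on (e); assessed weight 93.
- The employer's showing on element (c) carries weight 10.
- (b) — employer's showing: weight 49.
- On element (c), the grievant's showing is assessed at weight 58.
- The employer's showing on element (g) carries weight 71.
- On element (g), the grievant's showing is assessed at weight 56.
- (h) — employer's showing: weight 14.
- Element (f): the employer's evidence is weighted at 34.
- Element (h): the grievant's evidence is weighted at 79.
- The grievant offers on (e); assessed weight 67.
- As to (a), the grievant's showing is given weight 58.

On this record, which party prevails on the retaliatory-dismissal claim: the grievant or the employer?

grievant

— Issue I —
Stage I.1 (grievant, the balance of probabilities, weight exceeds 54): (a) 58 > 54 — meets.
  Stage I.1 is satisfied; the onus moves to the employer.
Stage I.2 (employer, any credible evidence, weight is at least 9): (b) net 49−43=6 < 9 — fails.
  Not every element is met, so the employer fails to carry Stage I.2.
The grievant prevails on this issue.
— Issue II —
Stage II.1 (grievant, a preponderance, weight is at least 49): (c) net 58−10=48 < 49 — fails; (d) 48 < 49 — fails.
  Not every element is met, so the grievant fails to carry Stage II.1.
The analysis ends at Stage II.1; the employer prevails on this issue.
Per-issue: Issue I → grievant; Issue II → employer. The grievant must prevail on at least one issue; overall, the grievant prevails.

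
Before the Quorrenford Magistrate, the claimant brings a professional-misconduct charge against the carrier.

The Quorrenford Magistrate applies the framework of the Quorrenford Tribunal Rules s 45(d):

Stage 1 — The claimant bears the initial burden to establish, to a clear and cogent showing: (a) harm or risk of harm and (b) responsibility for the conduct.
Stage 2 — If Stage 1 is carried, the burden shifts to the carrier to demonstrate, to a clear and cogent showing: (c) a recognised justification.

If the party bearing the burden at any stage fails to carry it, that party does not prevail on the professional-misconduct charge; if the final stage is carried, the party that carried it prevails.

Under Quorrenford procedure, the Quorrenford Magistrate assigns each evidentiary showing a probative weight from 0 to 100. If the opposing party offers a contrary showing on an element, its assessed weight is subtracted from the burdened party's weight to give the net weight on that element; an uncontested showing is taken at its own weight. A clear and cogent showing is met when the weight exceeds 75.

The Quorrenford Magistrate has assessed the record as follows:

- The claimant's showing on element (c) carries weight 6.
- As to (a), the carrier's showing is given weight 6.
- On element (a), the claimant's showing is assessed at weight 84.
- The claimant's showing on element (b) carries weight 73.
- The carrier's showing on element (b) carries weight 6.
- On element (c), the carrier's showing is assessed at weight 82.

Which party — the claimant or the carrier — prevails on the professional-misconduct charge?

At Stage 1 the claimant must meet a clear and cogent showing (weight exceeds 75): on (a) the weight is 84 less the opposing 6 gives net 78, which does exceed 75, so (a) meets the standard; on (b) the weight is 73 less the opposing 6 gives net 67, which does not exceed 75, so (b) does not meet the standard.
  The claimant does not carry Stage 1.
The carrier prevails.

carrier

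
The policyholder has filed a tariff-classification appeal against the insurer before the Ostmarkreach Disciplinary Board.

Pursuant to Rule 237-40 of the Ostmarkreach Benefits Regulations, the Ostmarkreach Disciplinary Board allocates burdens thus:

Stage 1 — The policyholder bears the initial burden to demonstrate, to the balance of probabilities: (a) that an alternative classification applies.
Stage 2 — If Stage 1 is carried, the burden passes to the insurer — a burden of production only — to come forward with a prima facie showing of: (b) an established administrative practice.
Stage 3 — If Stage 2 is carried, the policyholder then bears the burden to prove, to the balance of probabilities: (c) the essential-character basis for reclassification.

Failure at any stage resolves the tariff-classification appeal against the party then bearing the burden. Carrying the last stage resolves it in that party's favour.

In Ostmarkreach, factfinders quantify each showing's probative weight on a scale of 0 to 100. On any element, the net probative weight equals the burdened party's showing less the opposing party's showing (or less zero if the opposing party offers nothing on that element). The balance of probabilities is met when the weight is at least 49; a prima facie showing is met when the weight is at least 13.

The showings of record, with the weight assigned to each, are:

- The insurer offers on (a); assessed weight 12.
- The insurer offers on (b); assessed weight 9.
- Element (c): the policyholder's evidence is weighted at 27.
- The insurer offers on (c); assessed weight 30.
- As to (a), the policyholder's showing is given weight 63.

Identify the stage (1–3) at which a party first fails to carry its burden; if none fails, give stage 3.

Stage 1 (policyholder, the balance of probabilities, weight is at least 49): (a) net 63−12=51 ≥ 49 — meets.
  All elements met. The burden passes to the insurer.
Stage 2 (insurer, a prima facie showing, weight is at least 13): (b) 9 < 13 — fails.
  Stage 2 not carried; the insurer fails its burden.
The policyholder prevails.

stage 2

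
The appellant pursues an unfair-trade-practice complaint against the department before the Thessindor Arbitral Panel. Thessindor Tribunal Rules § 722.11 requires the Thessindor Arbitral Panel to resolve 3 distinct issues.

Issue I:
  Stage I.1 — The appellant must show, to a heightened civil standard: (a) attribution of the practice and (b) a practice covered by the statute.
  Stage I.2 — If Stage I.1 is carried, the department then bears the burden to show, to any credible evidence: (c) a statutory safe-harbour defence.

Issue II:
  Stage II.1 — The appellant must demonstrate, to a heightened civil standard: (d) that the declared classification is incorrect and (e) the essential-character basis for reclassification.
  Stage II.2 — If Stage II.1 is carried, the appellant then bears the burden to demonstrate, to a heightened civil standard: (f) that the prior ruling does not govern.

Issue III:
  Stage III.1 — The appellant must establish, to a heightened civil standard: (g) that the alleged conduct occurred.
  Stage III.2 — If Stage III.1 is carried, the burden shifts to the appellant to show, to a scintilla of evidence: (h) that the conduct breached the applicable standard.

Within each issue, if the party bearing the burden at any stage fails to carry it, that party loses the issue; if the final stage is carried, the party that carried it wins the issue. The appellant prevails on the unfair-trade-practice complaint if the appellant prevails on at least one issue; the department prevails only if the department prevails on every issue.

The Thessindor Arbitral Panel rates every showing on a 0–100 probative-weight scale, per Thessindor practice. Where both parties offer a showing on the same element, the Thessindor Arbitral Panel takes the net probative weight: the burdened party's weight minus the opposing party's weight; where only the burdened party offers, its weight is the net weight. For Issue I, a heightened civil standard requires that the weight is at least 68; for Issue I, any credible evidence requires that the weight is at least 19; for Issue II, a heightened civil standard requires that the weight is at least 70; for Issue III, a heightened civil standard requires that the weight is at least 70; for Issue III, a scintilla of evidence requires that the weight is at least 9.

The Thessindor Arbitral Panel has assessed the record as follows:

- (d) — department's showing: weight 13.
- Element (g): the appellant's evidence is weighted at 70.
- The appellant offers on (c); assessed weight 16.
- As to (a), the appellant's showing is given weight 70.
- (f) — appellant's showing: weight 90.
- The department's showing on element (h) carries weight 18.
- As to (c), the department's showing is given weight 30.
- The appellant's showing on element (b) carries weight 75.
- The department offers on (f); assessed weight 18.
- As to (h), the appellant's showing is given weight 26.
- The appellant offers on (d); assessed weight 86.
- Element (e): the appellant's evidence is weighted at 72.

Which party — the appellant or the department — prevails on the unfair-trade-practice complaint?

appellant

— Issue I —
Stage I.1 — burden on appellant; standard: a heightened civil standard (weight is at least 68).
    (a): 70 ≥ 68 [met]
    (b): 75 ≥ 68 [met]
  All elements met. The burden passes to the department.
Stage I.2 — burden on department; standard: any credible evidence (weight is at least 19).
    (c): 30 − 16 = 14 < 19 [not met]
  Stage I.2 not carried; the department fails its burden.
So the appellant prevails on this issue.
— Issue II —
Stage II.1 — burden on appellant; standard: a heightened civil standard (weight is at least 70).
    (d): 86 − 13 = 73 ≥ 70 [met]
    (e): 72 ≥ 70 [met]
  All elements met. The appellant retains the burden for Stage II.2.
Stage II.2 — burden on appellant; standard: a heightened civil standard (weight is at least 70).
    (f): 90 − 18 = 72 ≥ 70 [met]
  Stage II.2 carried; the final stage is satisfied.
All stages carried — the appellant prevails on this issue.
— Issue III —
Stage III.1 (appellant, a heightened civil standard, weight is at least 70): (g) 70 ≥ 70 — meets.
  All elements met. The appellant retains the burden for Stage III.2.
Stage III.2 (appellant, a scintilla of evidence, weight is at least 9): (h) net 26−18=8 < 9 — fails.
  Stage III.2 not carried; the appellant fails its burden.
The analysis ends at Stage III.2; the department prevails on this issue.
Per-issue: Issue I → appellant; Issue II → appellant; Issue III → department. The appellant must prevail on at least one issue; overall, the appellant prevails.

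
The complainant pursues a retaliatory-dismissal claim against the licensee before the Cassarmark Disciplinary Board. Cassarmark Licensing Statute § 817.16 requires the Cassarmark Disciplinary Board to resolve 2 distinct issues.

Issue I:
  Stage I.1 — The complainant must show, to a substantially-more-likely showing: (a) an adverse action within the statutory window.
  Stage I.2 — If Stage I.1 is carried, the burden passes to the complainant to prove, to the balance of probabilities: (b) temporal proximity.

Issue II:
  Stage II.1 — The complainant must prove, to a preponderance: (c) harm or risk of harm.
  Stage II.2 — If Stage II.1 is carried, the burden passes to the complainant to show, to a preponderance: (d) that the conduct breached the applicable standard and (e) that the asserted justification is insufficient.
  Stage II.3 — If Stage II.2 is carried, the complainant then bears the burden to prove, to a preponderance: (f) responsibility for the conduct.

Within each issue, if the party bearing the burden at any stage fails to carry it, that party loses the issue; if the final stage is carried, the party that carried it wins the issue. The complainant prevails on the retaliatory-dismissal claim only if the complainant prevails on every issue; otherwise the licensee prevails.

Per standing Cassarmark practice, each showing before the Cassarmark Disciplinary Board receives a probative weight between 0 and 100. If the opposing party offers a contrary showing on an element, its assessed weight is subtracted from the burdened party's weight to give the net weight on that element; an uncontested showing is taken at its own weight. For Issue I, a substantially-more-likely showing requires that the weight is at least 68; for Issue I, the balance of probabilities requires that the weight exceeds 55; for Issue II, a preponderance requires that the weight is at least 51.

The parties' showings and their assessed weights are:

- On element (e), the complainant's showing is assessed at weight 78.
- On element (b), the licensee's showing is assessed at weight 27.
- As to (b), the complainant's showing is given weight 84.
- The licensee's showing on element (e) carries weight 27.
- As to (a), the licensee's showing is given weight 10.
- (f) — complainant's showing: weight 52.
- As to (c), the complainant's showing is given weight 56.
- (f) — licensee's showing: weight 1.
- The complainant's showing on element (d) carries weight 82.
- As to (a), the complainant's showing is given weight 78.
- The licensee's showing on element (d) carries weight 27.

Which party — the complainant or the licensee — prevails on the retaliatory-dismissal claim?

— Issue I —
Stage I.1 — burden on complainant; standard: a substantially-more-likely showing (weight is at least 68).
    (a): 78 − 10 = 68 ≥ 68 [met]
  All elements met. The complainant retains the burden for Stage I.2.
Stage I.2 — burden on complainant; standard: the balance of probabilities (weight exceeds 55).
    (b): 84 − 27 = 57 > 55 [met]
  The complainant carries the last stage.
Every stage carried; the complainant prevails on this issue.
— Issue II —
At Stage II.1 the complainant must meet a preponderance (weight is at least 51): on (c) the weight is 56, which does reach 51, so (c) meets the standard.
  All elements met. The complainant retains the burden for Stage II.2.
At Stage II.2 the complainant must meet a preponderance (weight is at least 51): on (d) the weight is 82 less the opposing 27 gives net 55, which does reach 51, so (d) meets the standard; on (e) the weight is 78 less the opposing 27 gives net 51, ≥ 51, so (e) meets the standard.
  Stage II.2 is satisfied; the complainant continues to bear the burden.
At Stage II.3 the complainant must meet a preponderance (weight is at least 51): on (f) the weight is 52 less the opposing 1 gives net 51, which does reach 51, so (f) meets the standard.
  The complainant carries the last stage.
With every stage satisfied, the complainant prevails on this issue.
Per-issue: Issue I → complainant; Issue II → complainant. The complainant must prevail on every issue; overall, the complainant prevails.

complainant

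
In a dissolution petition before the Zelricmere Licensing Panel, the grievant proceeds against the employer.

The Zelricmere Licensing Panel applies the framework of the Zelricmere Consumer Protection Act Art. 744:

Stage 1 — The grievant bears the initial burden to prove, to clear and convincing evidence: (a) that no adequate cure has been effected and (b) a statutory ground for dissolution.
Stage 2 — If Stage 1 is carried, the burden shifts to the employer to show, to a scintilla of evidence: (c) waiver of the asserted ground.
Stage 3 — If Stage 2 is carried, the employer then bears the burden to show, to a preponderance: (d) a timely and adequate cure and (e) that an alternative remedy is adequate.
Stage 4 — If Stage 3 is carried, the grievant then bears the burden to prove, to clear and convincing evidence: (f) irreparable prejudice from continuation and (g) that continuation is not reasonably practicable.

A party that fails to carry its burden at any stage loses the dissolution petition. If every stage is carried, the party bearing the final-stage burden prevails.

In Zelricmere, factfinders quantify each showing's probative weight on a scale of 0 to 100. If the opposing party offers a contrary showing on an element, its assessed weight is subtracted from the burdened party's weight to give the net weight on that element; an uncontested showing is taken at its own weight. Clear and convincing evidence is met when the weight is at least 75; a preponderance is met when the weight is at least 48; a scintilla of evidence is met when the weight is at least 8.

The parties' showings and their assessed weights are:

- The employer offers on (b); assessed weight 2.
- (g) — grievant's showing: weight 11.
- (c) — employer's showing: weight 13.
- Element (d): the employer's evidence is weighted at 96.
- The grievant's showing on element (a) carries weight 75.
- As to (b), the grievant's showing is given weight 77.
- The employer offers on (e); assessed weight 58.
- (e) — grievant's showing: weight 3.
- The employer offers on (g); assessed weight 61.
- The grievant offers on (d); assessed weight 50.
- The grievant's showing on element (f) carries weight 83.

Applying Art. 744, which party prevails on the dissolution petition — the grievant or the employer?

Stage 1 — burden on grievant; standard: clear and convincing evidence (weight is at least 75).
    (a): 75 ≥ 75 [met]
    (b): 77 − 2 = 75 ≥ 75 [met]
  The grievant carries Stage 1; the employer now bears the burden.
Stage 2 — burden on employer; standard: a scintilla of evidence (weight is at least 8).
    (c): 13 ≥ 8 [met]
  Stage 2 is satisfied; the employer continues to bear the burden.
Stage 3 — burden on employer; standard: a preponderance (weight is at least 48).
    (d): 96 − 50 = 46 < 48 [not met]
    (e): 58 − 3 = 55 ≥ 48 [met]
  Stage 3 not carried; the employer fails its burden.
The analysis ends at Stage 3; the grievant prevails.

grievant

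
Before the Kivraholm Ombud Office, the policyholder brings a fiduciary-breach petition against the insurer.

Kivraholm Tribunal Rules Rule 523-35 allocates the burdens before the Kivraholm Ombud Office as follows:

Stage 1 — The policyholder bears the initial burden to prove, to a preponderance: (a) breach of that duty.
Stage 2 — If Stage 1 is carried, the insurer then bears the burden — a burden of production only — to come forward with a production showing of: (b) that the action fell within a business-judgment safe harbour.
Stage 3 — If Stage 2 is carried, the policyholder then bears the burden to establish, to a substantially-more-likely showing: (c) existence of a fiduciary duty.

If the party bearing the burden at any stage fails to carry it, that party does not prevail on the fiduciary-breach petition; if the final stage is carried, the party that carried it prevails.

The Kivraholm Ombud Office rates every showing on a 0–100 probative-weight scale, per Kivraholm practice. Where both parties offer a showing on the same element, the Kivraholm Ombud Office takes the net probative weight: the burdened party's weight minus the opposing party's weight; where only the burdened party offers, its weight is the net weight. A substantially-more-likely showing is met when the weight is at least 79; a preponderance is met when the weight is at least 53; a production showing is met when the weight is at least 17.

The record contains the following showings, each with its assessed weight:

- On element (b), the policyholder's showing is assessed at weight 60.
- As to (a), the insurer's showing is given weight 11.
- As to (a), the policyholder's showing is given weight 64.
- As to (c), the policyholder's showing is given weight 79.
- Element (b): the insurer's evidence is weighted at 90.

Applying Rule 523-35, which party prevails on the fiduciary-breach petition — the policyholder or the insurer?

policyholder

Stage 1 (policyholder, a preponderance, weight is at least 53): (a) net 64−11=53 ≥ 53 — meets.
  All elements met. The burden passes to the insurer.
Stage 2 (insurer, a production showing, weight is at least 17): (b) net 90−60=30 ≥ 17 — meets.
  Stage 2 carried; the burden shifts to the policyholder.
Stage 3 (policyholder, a substantially-more-likely showing, weight is at least 79): (c) 79 ≥ 79 — meets.
  Stage 3 carried; the final stage is satisfied.
With every stage satisfied, the policyholder prevails.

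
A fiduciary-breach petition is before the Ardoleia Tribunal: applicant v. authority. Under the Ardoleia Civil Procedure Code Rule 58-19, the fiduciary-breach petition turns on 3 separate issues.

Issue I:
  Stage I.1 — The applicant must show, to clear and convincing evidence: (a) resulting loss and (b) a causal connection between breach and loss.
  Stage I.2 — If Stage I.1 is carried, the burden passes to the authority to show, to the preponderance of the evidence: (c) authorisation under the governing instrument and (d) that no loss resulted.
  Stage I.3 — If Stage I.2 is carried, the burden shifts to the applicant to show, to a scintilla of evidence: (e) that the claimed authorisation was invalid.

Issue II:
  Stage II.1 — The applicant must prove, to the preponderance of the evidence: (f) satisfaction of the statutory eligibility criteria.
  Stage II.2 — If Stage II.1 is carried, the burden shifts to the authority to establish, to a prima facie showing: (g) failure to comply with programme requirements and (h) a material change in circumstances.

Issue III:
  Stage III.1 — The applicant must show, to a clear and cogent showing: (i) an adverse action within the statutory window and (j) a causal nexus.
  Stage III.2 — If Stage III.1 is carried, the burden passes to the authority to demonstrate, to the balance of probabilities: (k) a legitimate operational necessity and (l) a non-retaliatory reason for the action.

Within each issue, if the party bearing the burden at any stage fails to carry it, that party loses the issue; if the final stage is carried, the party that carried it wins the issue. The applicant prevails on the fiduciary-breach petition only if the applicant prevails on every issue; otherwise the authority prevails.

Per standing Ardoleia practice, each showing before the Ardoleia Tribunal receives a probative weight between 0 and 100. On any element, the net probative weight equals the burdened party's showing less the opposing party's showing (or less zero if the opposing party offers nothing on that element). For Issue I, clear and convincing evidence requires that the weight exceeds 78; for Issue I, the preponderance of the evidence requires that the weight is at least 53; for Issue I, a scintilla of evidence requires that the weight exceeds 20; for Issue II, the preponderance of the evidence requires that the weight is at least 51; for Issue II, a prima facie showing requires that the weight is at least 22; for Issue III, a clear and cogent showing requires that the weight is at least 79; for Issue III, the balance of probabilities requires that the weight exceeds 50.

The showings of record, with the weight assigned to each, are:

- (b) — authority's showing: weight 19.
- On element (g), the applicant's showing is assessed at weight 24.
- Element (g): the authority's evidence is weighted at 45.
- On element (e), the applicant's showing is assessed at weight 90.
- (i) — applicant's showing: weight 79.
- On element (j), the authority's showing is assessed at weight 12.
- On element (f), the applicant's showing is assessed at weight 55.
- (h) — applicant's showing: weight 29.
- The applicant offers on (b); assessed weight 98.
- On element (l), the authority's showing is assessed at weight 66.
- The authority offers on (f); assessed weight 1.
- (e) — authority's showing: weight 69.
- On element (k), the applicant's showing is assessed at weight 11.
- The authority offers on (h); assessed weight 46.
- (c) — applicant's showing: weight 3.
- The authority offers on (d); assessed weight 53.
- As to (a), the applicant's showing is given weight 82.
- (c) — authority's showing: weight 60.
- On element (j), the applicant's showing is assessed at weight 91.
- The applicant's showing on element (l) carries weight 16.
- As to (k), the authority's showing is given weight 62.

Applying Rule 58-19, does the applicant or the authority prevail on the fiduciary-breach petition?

applicant

— Issue I —
Stage I.1 — burden on applicant; standard: clear and convincing evidence (weight exceeds 78).
    (a): 82 > 78 [met]
    (b): 98 − 19 = 79 > 78 [met]
  Stage I.1 is satisfied; the onus moves to the authority.
Stage I.2 — burden on authority; standard: the preponderance of the evidence (weight is at least 53).
    (c): 60 − 3 = 57 ≥ 53 [met]
    (d): 53 ≥ 53 [met]
  All elements met. The burden passes to the applicant.
Stage I.3 — burden on applicant; standard: a scintilla of evidence (weight exceeds 20).
    (e): 90 − 69 = 21 > 20 [met]
  All elements met at the final stage.
Every stage carried; the applicant prevails on this issue.
— Issue II —
Stage II.1 — burden on applicant; standard: the preponderance of the evidence (weight is at least 51).
    (f): 55 − 1 = 54 ≥ 51 [met]
  Stage II.1 is satisfied; the onus moves to the authority.
Stage II.2 — burden on authority; standard: a prima facie showing (weight is at least 22).
    (g): 45 − 24 = 21 < 22 [not met]
    (h): 46 − 29 = 17 < 22 [not met]
  The authority does not carry Stage II.2.
The analysis ends at Stage II.2; the applicant prevails on this issue.
— Issue III —
Stage III.1 — burden on applicant; standard: a clear and cogent showing (weight is at least 79).
    (i): 79 ≥ 79 [met]
    (j): 91 − 12 = 79 ≥ 79 [met]
  The applicant carries Stage III.1; the authority now bears the burden.
Stage III.2 — burden on authority; standard: the balance of probabilities (weight exceeds 50).
    (k): 62 − 11 = 51 > 50 [met]
    (l): 66 − 16 = 50 ≤ 50 [not met]
  Not every element is met, so the authority fails to carry Stage III.2.
The analysis ends at Stage III.2; the applicant prevails on this issue.
Per-issue: Issue I → applicant; Issue II → applicant; Issue III → applicant. The applicant must prevail on every issue; overall, the applicant prevails.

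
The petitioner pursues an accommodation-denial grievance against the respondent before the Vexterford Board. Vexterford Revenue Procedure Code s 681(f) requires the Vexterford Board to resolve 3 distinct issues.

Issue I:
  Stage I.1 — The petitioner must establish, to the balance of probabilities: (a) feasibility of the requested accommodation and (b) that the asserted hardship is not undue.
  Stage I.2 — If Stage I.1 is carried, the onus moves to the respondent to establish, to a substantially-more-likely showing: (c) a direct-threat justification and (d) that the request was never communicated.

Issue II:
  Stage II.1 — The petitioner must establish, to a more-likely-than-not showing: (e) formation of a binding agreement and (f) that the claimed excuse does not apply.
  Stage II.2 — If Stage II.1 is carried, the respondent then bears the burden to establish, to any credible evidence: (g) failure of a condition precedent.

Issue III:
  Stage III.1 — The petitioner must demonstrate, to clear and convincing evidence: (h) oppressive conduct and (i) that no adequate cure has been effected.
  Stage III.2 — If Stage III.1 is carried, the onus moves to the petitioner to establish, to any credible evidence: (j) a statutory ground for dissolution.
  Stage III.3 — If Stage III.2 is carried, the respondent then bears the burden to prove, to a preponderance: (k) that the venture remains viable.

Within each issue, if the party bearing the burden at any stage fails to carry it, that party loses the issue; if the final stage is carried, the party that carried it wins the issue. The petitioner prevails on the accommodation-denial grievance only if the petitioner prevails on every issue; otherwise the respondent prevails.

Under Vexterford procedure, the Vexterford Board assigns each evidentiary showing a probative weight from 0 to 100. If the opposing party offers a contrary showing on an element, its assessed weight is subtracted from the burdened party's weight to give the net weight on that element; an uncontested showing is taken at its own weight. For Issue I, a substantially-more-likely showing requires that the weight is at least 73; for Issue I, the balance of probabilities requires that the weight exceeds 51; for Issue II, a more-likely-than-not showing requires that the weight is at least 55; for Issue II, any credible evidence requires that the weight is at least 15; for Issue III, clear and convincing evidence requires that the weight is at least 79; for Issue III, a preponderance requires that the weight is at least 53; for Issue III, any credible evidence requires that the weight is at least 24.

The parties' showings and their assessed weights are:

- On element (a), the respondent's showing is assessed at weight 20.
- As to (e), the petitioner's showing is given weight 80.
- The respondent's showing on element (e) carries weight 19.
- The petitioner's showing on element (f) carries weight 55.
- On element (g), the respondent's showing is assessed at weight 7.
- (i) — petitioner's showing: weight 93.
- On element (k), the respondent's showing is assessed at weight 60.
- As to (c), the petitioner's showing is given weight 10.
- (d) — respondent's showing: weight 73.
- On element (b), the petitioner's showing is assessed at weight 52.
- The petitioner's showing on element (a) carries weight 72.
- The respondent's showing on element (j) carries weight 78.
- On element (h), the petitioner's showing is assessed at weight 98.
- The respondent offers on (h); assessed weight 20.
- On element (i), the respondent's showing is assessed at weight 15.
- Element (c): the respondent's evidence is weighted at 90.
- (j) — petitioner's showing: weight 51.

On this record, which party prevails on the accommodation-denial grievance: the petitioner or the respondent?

— Issue I —
Stage I.1 (petitioner, the balance of probabilities, weight exceeds 51): (a) net 72−20=52 > 51 — meets; (b) 52 > 51 — meets.
  Stage I.1 carried; the burden shifts to the respondent.
Stage I.2 (respondent, a substantially-more-likely showing, weight is at least 73): (c) net 90−10=80 ≥ 73 — meets; (d) 73 ≥ 73 — meets.
  Stage I.2 carried; the final stage is satisfied.
All stages carried — the respondent prevails on this issue.
— Issue II —
At Stage II.1 the petitioner must meet a more-likely-than-not showing (weight is at least 55): on (e) the weight is 80 less the opposing 19 gives net 61, which does reach 55, so (e) meets the standard; on (f) the weight is 55, ≥ 55, so (f) meets the standard.
  Stage II.1 carried; the burden shifts to the respondent.
At Stage II.2 the respondent must meet any credible evidence (weight is at least 15): on (g) the weight is 7, which does not reach 15, so (g) does not meet the standard.
  The respondent does not carry Stage II.2.
So the petitioner prevails on this issue.
— Issue III —
Stage III.1 (petitioner, clear and convincing evidence, weight is at least 79): (h) net 98−20=78 < 79 — fails; (i) net 93−15=78 < 79 — fails.
  Stage III.1 not carried; the petitioner fails its burden.
The analysis ends at Stage III.1; the respondent prevails on this issue.
Per-issue: Issue I → respondent; Issue II → petitioner; Issue III → respondent. The petitioner must prevail on every issue; overall, the respondent prevails.

respondent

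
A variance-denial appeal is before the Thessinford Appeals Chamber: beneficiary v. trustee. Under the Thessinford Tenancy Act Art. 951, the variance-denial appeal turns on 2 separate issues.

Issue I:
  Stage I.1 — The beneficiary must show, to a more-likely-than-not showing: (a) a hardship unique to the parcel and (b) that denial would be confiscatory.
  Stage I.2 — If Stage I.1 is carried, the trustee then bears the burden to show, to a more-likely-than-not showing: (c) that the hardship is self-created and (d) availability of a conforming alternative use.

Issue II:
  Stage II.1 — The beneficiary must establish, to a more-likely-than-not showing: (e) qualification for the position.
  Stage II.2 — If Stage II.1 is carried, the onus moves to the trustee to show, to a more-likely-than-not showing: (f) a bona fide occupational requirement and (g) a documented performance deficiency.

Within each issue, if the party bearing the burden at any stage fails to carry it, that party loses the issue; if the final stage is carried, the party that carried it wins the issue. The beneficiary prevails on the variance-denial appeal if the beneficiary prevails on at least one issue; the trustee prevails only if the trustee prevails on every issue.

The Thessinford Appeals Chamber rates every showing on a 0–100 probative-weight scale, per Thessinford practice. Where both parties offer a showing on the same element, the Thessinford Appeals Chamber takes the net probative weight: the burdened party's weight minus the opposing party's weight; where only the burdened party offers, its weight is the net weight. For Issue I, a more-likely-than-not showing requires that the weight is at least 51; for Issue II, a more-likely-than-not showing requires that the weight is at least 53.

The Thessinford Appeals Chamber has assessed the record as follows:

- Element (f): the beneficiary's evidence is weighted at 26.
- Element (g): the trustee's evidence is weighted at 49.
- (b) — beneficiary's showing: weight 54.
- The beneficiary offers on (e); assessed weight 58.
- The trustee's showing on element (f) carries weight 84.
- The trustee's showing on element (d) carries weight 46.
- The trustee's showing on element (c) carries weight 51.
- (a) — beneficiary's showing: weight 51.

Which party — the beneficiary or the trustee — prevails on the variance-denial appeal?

— Issue I —
Stage I.1 — burden on beneficiary; standard: a more-likely-than-not showing (weight is at least 51).
    (a): 51 ≥ 51 [met]
    (b): 54 ≥ 51 [met]
  Stage I.1 is satisfied; the onus moves to the trustee.
Stage I.2 — burden on trustee; standard: a more-likely-than-not showing (weight is at least 51).
    (c): 51 ≥ 51 [met]
    (d): 46 < 51 [not met]
  Stage I.2 not carried; the trustee fails its burden.
So the beneficiary prevails on this issue.
— Issue II —
Stage II.1 — burden on beneficiary; standard: a more-likely-than-not showing (weight is at least 53).
    (e): 58 ≥ 53 [met]
  The beneficiary carries Stage II.1; the trustee now bears the burden.
Stage II.2 — burden on trustee; standard: a more-likely-than-not showing (weight is at least 53).
    (f): 84 − 26 = 58 ≥ 53 [met]
    (g): 49 < 53 [not met]
  Stage II.2 not carried; the trustee fails its burden.
The beneficiary prevails on this issue.
Per-issue: Issue I → beneficiary; Issue II → beneficiary. The beneficiary must prevail on at least one issue; overall, the beneficiary prevails.

beneficiary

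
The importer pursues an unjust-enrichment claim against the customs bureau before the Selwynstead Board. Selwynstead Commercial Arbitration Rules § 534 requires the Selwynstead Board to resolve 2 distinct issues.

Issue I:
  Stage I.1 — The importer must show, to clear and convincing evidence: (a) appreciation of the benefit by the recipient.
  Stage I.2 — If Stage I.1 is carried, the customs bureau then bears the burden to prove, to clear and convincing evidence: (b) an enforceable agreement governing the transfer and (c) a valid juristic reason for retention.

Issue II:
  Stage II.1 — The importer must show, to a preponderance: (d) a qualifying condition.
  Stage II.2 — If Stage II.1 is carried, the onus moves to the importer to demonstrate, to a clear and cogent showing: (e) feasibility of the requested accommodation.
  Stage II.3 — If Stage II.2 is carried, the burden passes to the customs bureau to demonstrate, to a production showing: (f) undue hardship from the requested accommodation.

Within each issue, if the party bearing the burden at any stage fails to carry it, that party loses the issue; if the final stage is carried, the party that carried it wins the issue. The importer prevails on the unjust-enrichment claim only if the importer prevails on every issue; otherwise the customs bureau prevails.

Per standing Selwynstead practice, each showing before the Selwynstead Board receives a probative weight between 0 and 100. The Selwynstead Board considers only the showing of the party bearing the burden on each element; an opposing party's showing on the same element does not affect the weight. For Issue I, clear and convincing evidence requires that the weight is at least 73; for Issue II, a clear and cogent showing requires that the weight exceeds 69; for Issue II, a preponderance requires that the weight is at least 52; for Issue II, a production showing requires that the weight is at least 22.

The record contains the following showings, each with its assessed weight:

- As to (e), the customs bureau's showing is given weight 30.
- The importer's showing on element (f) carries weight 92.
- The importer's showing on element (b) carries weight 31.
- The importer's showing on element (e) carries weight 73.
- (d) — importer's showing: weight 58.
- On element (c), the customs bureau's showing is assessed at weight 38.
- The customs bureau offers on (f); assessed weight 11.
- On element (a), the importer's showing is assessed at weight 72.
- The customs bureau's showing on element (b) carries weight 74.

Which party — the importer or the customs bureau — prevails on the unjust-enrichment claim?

— Issue I —
Stage I.1 (importer, clear and convincing evidence, weight is at least 73): (a) 72 < 73 — fails.
  Stage I.1 not carried; the importer fails its burden.
The customs bureau prevails on this issue.
— Issue II —
Stage II.1 — burden on importer; standard: a preponderance (weight is at least 52).
    (d): 58 ≥ 52 [met]
  Stage II.1 carried; the burden remains with the importer.
Stage II.2 — burden on importer; standard: a clear and cogent showing (weight exceeds 69).
    (e): 73 (customs bureau's 30 disregarded) > 69 [met]
  Stage II.2 is satisfied; the onus moves to the customs bureau.
Stage II.3 — burden on customs bureau; standard: a production showing (weight is at least 22).
    (f): 11 (importer's 92 disregarded) < 22 [not met]
  Not every element is met, so the customs bureau fails to carry Stage II.3.
The analysis ends at Stage II.3; the importer prevails on this issue.
Per-issue: Issue I → customs bureau; Issue II → importer. The importer must prevail on every issue; overall, the customs bureau prevails.

customs bureau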